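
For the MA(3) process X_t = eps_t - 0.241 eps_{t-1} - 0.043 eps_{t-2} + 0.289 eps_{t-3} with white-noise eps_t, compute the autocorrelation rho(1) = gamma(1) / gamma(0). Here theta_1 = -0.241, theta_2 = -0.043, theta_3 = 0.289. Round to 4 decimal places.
\rho(1) = -0.2126

For an MA(q) process with theta_0 = 1, the autocovariance is
  gamma(k) = sigma^2 * sum_{i=0..q-k} theta_i * theta_{i+k},
and rho(k) = gamma(k) / gamma(0). Sigma^2 cancels.
  numerator   = (1)*(-0.241) + (-0.241)*(-0.043) + (-0.043)*(0.289) = -0.243064.
  denominator = (1)^2 + (-0.241)^2 + (-0.043)^2 + (0.289)^2 = 1.143451.
  rho(1) = -0.243064 / 1.143451 = -0.2126.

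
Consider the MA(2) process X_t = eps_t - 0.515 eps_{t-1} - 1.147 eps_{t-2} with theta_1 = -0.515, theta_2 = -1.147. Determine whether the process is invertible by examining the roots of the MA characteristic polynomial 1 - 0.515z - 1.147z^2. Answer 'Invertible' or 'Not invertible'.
\text{Not invertible}

The MA(q) characteristic polynomial is P(z) = 1 - 0.515z - 1.147z^2.
Invertibility requires all roots to lie outside the unit circle, i.e. |z| > 1 for every root.
Set 1 + (-0.515) z + (-1.147) z^2 = 0, i.e. a z^2 + b z + c = 0 with a = -1.147, b = -0.515, c = 1.
Discriminant D = b^2 - 4ac = (-0.515)^2 - 4*(-1.147)*1 = 0.265225 - (-4.588) = 4.853225.
D >= 0, so the roots are real: z = (-b +/- sqrt(D)) / (2a) = (0.515 +/- 2.203004) / (-2.294).
  z_1 = (0.515 + 2.203004) / (-2.294) = -1.1848,   |z_1| = 1.1848.
  z_2 = (0.515 - 2.203004) / (-2.294) = 0.7358,   |z_2| = 0.7358.
Moduli of all roots: 1.1848, 0.7358.
All moduli strictly greater than 1? No.
Verdict: Not invertible.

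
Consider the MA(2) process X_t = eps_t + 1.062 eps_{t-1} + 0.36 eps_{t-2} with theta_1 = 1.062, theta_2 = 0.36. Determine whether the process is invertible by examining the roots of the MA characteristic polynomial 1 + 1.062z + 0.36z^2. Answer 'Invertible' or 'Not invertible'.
\text{Invertible}

The MA(q) characteristic polynomial is P(z) = 1 + 1.062z + 0.36z^2.
Invertibility requires all roots to lie outside the unit circle, i.e. |z| > 1 for every root.
Set 1 + (1.062) z + (0.36) z^2 = 0, i.e. a z^2 + b z + c = 0 with a = 0.36, b = 1.062, c = 1.
Discriminant D = b^2 - 4ac = (1.062)^2 - 4*(0.36)*1 = 1.127844 - (1.44) = -0.312156.
D < 0, so the roots are the complex-conjugate pair z = (-b +/- i sqrt(-D)) / (2a) = -1.475 +/- 0.776i.
For a conjugate pair |z|^2 = z * conj(z) = (product of roots) = c/a = 1/(0.36) = 2.777778, so |z| = sqrt(2.777778) = 1.6667 for both roots.
Moduli of all roots: 1.6667, 1.6667.
All moduli strictly greater than 1? Yes.
Verdict: Invertible.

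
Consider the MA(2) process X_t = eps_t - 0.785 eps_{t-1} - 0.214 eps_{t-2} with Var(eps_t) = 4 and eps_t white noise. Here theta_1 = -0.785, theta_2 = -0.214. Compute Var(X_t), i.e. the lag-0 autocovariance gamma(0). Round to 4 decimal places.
\gamma(0) = 6.6481

For an MA(q) process X_t = eps_t + sum_i theta_i eps_{t-i} with
Var(eps_t) = sigma^2, the variance is
  gamma(0) = sigma^2 * (1 + sum_i theta_i^2).
  sum_i theta_i^2 = (-0.785)^2 + (-0.214)^2 = 0.616225 + 0.045796 = 0.662021.
  gamma(0) = 4 * (1 + 0.662021) = 4 * 1.662021 = 6.648084, which rounds to 6.6481.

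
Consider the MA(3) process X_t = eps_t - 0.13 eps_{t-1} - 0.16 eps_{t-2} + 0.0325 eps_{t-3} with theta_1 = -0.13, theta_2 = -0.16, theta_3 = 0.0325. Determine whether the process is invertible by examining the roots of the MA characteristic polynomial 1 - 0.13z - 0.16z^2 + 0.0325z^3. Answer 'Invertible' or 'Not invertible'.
\text{Invertible}

The MA(q) characteristic polynomial is P(z) = 1 - 0.13z - 0.16z^2 + 0.0325z^3.
Invertibility requires all roots to lie outside the unit circle, i.e. |z| > 1 for every root.
Degree 3: look for a simple real root z0 first, then factor out (1 - z/z0) and solve the remaining quadratic.
Testing z0 = 4: P(4) = 1 + (-0.13)(4) + (-0.16)(4)^2 + (0.0325)(4)^3
  = 1 + (-0.52) + (-2.56) + (2.08) = 0.  So z_0 = 4 is a root, |z_0| = 4.
Divide out the factor (1 - 0.25 z) = (1 - z/z0) (since 1/z0 = 0.25):
  P(z) = (1 - 0.25 z)(1 + (0.12) z + (-0.13) z^2)
  [check: z-coef 0.12 - (0.25) = -0.13; z^2-coef -0.13 - (0.25)(0.12) = -0.16; z^3-coef -(0.25)(-0.13) = 0.0325.]
Remaining roots from the quadratic factor 1 + (0.12) z + (-0.13) z^2:
  Set 1 + (0.12) z + (-0.13) z^2 = 0, i.e. a z^2 + b z + c = 0 with a = -0.13, b = 0.12, c = 1.
  Discriminant D = b^2 - 4ac = (0.12)^2 - 4*(-0.13)*1 = 0.0144 - (-0.52) = 0.5344.
  D >= 0, so the roots are real: z = (-b +/- sqrt(D)) / (2a) = (-0.12 +/- 0.731027) / (-0.26).
    z_1 = (-0.12 + 0.731027) / (-0.26) = -2.3501,   |z_1| = 2.3501.
    z_2 = (-0.12 - 0.731027) / (-0.26) = 3.2732,   |z_2| = 3.2732.
Moduli of all roots: 4.0000, 2.3501, 3.2732.
All moduli strictly greater than 1? Yes.
Verdict: Invertible.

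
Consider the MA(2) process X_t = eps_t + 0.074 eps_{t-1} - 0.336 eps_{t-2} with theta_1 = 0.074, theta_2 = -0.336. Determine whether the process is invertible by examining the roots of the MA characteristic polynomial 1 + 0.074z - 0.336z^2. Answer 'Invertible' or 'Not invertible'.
\text{Invertible}

The MA(q) characteristic polynomial is P(z) = 1 + 0.074z - 0.336z^2.
Invertibility requires all roots to lie outside the unit circle, i.e. |z| > 1 for every root.
Set 1 + (0.074) z + (-0.336) z^2 = 0, i.e. a z^2 + b z + c = 0 with a = -0.336, b = 0.074, c = 1.
Discriminant D = b^2 - 4ac = (0.074)^2 - 4*(-0.336)*1 = 0.005476 - (-1.344) = 1.349476.
D >= 0, so the roots are real: z = (-b +/- sqrt(D)) / (2a) = (-0.074 +/- 1.161669) / (-0.672).
  z_1 = (-0.074 + 1.161669) / (-0.672) = -1.6186,   |z_1| = 1.6186.
  z_2 = (-0.074 - 1.161669) / (-0.672) = 1.8388,   |z_2| = 1.8388.
Moduli of all roots: 1.6186, 1.8388.
All moduli strictly greater than 1? Yes.
Verdict: Invertible.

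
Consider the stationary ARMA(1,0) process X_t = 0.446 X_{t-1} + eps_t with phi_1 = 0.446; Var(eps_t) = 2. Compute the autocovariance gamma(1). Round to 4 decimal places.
\gamma(1) = 1.1135

Multiply the model equation by X_{t-k} and take expectations. With theta_0 = psi_0 = 1 and psi_j the MA(infinity) weights, this gives
  gamma(k) - sum_i phi_i gamma(k-i) = c_k,
  c_k = sigma^2 * sum_{j=k..q} theta_j psi_{j-k}   (c_k = 0 for k > q),
using gamma(-m) = gamma(m).
Pure AR (q = 0): c_0 = sigma^2 = 2, c_k = 0 for k >= 1.
Equations for k = 0 and k = 1 (AR order 1):
  gamma(0) = phi_1 gamma(1) + c_0
  gamma(1) = phi_1 gamma(0) + c_1
Substituting the second into the first: gamma(0) (1 - phi_1^2) = c_0 + phi_1 c_1, so
  gamma(0) = c_0 / (1 - phi_1^2) = 2 / (1 - (0.446)^2) = 2 / 0.801084 = 2.496617.
  gamma(1) = phi_1 gamma(0) = (0.446)(2.496617) = 1.113491.
Therefore gamma(1) = 1.1135 (to 4 decimal places).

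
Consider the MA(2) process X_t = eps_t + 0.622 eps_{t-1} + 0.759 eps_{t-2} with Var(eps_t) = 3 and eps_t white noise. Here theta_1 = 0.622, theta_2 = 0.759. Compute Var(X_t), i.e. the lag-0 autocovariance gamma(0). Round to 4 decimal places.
\gamma(0) = 5.8889

For an MA(q) process X_t = eps_t + sum_i theta_i eps_{t-i} with
Var(eps_t) = sigma^2, the variance is
  gamma(0) = sigma^2 * (1 + sum_i theta_i^2).
  sum_i theta_i^2 = (0.622)^2 + (0.759)^2 = 0.386884 + 0.576081 = 0.962965.
  gamma(0) = 3 * (1 + 0.962965) = 3 * 1.962965 = 5.888895, which rounds to 5.8889.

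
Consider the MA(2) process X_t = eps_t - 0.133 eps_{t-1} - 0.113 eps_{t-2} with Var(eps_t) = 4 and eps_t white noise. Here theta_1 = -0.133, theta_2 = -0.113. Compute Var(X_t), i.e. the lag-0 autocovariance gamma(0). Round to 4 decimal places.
\gamma(0) = 4.1218

For an MA(q) process X_t = eps_t + sum_i theta_i eps_{t-i} with
Var(eps_t) = sigma^2, the variance is
  gamma(0) = sigma^2 * (1 + sum_i theta_i^2).
  sum_i theta_i^2 = (-0.133)^2 + (-0.113)^2 = 0.017689 + 0.012769 = 0.030458.
  gamma(0) = 4 * (1 + 0.030458) = 4 * 1.030458 = 4.121832, which rounds to 4.1218.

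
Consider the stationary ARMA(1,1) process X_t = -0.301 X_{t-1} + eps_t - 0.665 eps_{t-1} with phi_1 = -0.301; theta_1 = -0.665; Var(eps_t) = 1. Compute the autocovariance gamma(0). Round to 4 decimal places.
\gamma(0) = 2.0261

Multiply the model equation by X_{t-k} and take expectations. With theta_0 = psi_0 = 1 and psi_j the MA(infinity) weights, this gives
  gamma(k) - sum_i phi_i gamma(k-i) = c_k,
  c_k = sigma^2 * sum_{j=k..q} theta_j psi_{j-k}   (c_k = 0 for k > q),
using gamma(-m) = gamma(m).
psi-weights needed (psi_j = theta_j + sum_i phi_i psi_{j-i}):
  psi_1 = theta_1 + phi_1 = -0.665 + (-0.301) = -0.966
Right-hand sides:
  c_0 = sigma^2 (1 + theta_1 psi_1) = 1 * (1 + (-0.665)(-0.966)) = 1 * 1.64239 = 1.64239
  c_1 = sigma^2 theta_1 = 1 * (-0.665) = -0.665
  c_2 = 0
Equations for k = 0 and k = 1 (AR order 1):
  gamma(0) = phi_1 gamma(1) + c_0
  gamma(1) = phi_1 gamma(0) + c_1
Substituting the second into the first: gamma(0) (1 - phi_1^2) = c_0 + phi_1 c_1, so
  gamma(0) = (c_0 + phi_1 c_1) / (1 - phi_1^2) = (1.64239 + (-0.301)(-0.665)) / (1 - (-0.301)^2) = 1.842555 / 0.909399 = 2.026124.
Therefore gamma(0) = 2.0261 (to 4 decimal places).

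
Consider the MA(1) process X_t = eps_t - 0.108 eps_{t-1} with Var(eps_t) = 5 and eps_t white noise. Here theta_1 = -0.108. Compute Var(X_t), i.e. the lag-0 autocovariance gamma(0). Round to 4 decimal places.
\gamma(0) = 5.0583

For an MA(q) process X_t = eps_t + sum_i theta_i eps_{t-i} with
Var(eps_t) = sigma^2, the variance is
  gamma(0) = sigma^2 * (1 + sum_i theta_i^2).
  sum_i theta_i^2 = (-0.108)^2 = 0.011664.
  gamma(0) = 5 * (1 + 0.011664) = 5 * 1.011664 = 5.05832, which rounds to 5.0583.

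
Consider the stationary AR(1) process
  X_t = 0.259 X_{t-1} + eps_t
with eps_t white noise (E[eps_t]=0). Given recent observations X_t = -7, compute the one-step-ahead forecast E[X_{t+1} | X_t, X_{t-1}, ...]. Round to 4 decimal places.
E[X_{t+1} \mid \mathcal F_t] = -1.8130

For an AR(p) model X_t = c + sum_i phi_i X_{t-i} + eps_t, the
one-step-ahead conditional mean is
  E[X_{t+1} | X_t, ...] = c + sum_i phi_i X_{t+1-i}.
Substitute known values:
  E[X_{t+1} | ...] = (0.259) * (-7)
                   = -1.8130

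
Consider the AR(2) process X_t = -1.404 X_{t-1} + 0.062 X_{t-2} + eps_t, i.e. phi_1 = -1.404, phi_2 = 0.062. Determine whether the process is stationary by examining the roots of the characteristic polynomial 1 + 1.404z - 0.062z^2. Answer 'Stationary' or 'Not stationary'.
\text{Not stationary}

The AR(p) characteristic polynomial is P(z) = 1 + 1.404z - 0.062z^2.
Stationarity requires all roots to lie outside the unit circle, i.e. |z| > 1 for every root.
Set 1 + (1.404) z + (-0.062) z^2 = 0, i.e. a z^2 + b z + c = 0 with a = -0.062, b = 1.404, c = 1.
Discriminant D = b^2 - 4ac = (1.404)^2 - 4*(-0.062)*1 = 1.971216 - (-0.248) = 2.219216.
D >= 0, so the roots are real: z = (-b +/- sqrt(D)) / (2a) = (-1.404 +/- 1.489703) / (-0.124).
  z_1 = (-1.404 + 1.489703) / (-0.124) = -0.6912,   |z_1| = 0.6912.
  z_2 = (-1.404 - 1.489703) / (-0.124) = 23.3363,   |z_2| = 23.3363.
Moduli of all roots: 0.6912, 23.3363.
All moduli strictly greater than 1? No.
Verdict: Not stationary.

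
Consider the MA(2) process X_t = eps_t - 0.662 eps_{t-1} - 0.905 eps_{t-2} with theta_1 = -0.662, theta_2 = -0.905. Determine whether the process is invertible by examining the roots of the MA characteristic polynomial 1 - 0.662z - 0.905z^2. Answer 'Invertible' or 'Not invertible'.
\text{Not invertible}

The MA(q) characteristic polynomial is P(z) = 1 - 0.662z - 0.905z^2.
Invertibility requires all roots to lie outside the unit circle, i.e. |z| > 1 for every root.
Set 1 + (-0.662) z + (-0.905) z^2 = 0, i.e. a z^2 + b z + c = 0 with a = -0.905, b = -0.662, c = 1.
Discriminant D = b^2 - 4ac = (-0.662)^2 - 4*(-0.905)*1 = 0.438244 - (-3.62) = 4.058244.
D >= 0, so the roots are real: z = (-b +/- sqrt(D)) / (2a) = (0.662 +/- 2.014508) / (-1.81).
  z_1 = (0.662 + 2.014508) / (-1.81) = -1.4787,   |z_1| = 1.4787.
  z_2 = (0.662 - 2.014508) / (-1.81) = 0.7472,   |z_2| = 0.7472.
Moduli of all roots: 1.4787, 0.7472.
All moduli strictly greater than 1? No.
Verdict: Not invertible.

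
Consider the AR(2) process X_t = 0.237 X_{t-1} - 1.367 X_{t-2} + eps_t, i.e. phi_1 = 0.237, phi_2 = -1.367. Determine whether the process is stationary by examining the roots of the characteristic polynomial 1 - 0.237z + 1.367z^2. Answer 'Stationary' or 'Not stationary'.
\text{Not stationary}

The AR(p) characteristic polynomial is P(z) = 1 - 0.237z + 1.367z^2.
Stationarity requires all roots to lie outside the unit circle, i.e. |z| > 1 for every root.
Set 1 + (-0.237) z + (1.367) z^2 = 0, i.e. a z^2 + b z + c = 0 with a = 1.367, b = -0.237, c = 1.
Discriminant D = b^2 - 4ac = (-0.237)^2 - 4*(1.367)*1 = 0.056169 - (5.468) = -5.411831.
D < 0, so the roots are the complex-conjugate pair z = (-b +/- i sqrt(-D)) / (2a) = 0.0867 +/- 0.8509i.
For a conjugate pair |z|^2 = z * conj(z) = (product of roots) = c/a = 1/(1.367) = 0.731529, so |z| = sqrt(0.731529) = 0.8553 for both roots.
Moduli of all roots: 0.8553, 0.8553.
All moduli strictly greater than 1? No.
Verdict: Not stationary.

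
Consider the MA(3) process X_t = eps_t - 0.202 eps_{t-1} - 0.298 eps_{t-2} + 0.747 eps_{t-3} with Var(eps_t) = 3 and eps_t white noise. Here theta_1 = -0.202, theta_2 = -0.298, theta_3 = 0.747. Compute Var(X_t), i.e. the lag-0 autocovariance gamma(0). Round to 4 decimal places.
\gamma(0) = 5.0629

For an MA(q) process X_t = eps_t + sum_i theta_i eps_{t-i} with
Var(eps_t) = sigma^2, the variance is
  gamma(0) = sigma^2 * (1 + sum_i theta_i^2).
  sum_i theta_i^2 = (-0.202)^2 + (-0.298)^2 + (0.747)^2 = 0.040804 + 0.088804 + 0.558009 = 0.687617.
  gamma(0) = 3 * (1 + 0.687617) = 3 * 1.687617 = 5.062851, which rounds to 5.0629.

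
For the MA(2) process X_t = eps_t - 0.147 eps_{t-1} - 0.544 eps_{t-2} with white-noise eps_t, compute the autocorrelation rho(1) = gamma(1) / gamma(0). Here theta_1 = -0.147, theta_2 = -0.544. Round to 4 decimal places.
\rho(1) = -0.0509

For an MA(q) process with theta_0 = 1, the autocovariance is
  gamma(k) = sigma^2 * sum_{i=0..q-k} theta_i * theta_{i+k},
and rho(k) = gamma(k) / gamma(0). Sigma^2 cancels.
  numerator   = (1)*(-0.147) + (-0.147)*(-0.544) = -0.067032.
  denominator = (1)^2 + (-0.147)^2 + (-0.544)^2 = 1.317545.
  rho(1) = -0.067032 / 1.317545 = -0.0509.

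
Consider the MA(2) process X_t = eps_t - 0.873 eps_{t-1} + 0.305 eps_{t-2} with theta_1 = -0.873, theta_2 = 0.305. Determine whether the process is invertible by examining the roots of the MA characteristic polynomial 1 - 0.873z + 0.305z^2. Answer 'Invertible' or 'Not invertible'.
\text{Invertible}

The MA(q) characteristic polynomial is P(z) = 1 - 0.873z + 0.305z^2.
Invertibility requires all roots to lie outside the unit circle, i.e. |z| > 1 for every root.
Set 1 + (-0.873) z + (0.305) z^2 = 0, i.e. a z^2 + b z + c = 0 with a = 0.305, b = -0.873, c = 1.
Discriminant D = b^2 - 4ac = (-0.873)^2 - 4*(0.305)*1 = 0.762129 - (1.22) = -0.457871.
D < 0, so the roots are the complex-conjugate pair z = (-b +/- i sqrt(-D)) / (2a) = 1.4311 +/- 1.1093i.
For a conjugate pair |z|^2 = z * conj(z) = (product of roots) = c/a = 1/(0.305) = 3.278689, so |z| = sqrt(3.278689) = 1.8107 for both roots.
Moduli of all roots: 1.8107, 1.8107.
All moduli strictly greater than 1? Yes.
Verdict: Invertible.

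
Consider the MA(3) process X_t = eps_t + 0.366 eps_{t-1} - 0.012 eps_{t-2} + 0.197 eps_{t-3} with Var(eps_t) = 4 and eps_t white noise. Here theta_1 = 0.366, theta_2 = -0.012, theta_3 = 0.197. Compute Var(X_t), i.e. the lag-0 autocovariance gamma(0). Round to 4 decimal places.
\gamma(0) = 4.6916

For an MA(q) process X_t = eps_t + sum_i theta_i eps_{t-i} with
Var(eps_t) = sigma^2, the variance is
  gamma(0) = sigma^2 * (1 + sum_i theta_i^2).
  sum_i theta_i^2 = (0.366)^2 + (-0.012)^2 + (0.197)^2 = 0.133956 + 0.000144 + 0.038809 = 0.172909.
  gamma(0) = 4 * (1 + 0.172909) = 4 * 1.172909 = 4.691636, which rounds to 4.6916.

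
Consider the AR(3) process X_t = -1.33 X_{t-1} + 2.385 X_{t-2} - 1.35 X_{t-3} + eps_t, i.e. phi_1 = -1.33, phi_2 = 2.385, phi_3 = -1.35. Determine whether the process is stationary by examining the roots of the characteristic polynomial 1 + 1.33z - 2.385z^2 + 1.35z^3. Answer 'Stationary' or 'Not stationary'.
\text{Not stationary}

The AR(p) characteristic polynomial is P(z) = 1 + 1.33z - 2.385z^2 + 1.35z^3.
Stationarity requires all roots to lie outside the unit circle, i.e. |z| > 1 for every root.
Degree 3: look for a simple real root z0 first, then factor out (1 - z/z0) and solve the remaining quadratic.
Testing z0 = -0.4: P(-0.4) = 1 + (1.33)(-0.4) + (-2.385)(-0.4)^2 + (1.35)(-0.4)^3
  = 1 + (-0.532) + (-0.3816) + (-0.0864) = 0.  So z_0 = -0.4 is a root, |z_0| = 0.4.
Divide out the factor (1 + 2.5 z) = (1 - z/z0) (since 1/z0 = -2.5):
  P(z) = (1 + 2.5 z)(1 + (-1.17) z + (0.54) z^2)
  [check: z-coef -1.17 - (-2.5) = 1.33; z^2-coef 0.54 - (-2.5)(-1.17) = -2.385; z^3-coef -(-2.5)(0.54) = 1.35.]
Remaining roots from the quadratic factor 1 + (-1.17) z + (0.54) z^2:
  Set 1 + (-1.17) z + (0.54) z^2 = 0, i.e. a z^2 + b z + c = 0 with a = 0.54, b = -1.17, c = 1.
  Discriminant D = b^2 - 4ac = (-1.17)^2 - 4*(0.54)*1 = 1.3689 - (2.16) = -0.7911.
  D < 0, so the roots are the complex-conjugate pair z = (-b +/- i sqrt(-D)) / (2a) = 1.0833 +/- 0.8236i.
  For a conjugate pair |z|^2 = z * conj(z) = (product of roots) = c/a = 1/(0.54) = 1.851852, so |z| = sqrt(1.851852) = 1.3608 for both roots.
Moduli of all roots: 0.4000, 1.3608, 1.3608.
All moduli strictly greater than 1? No.
Verdict: Not stationary.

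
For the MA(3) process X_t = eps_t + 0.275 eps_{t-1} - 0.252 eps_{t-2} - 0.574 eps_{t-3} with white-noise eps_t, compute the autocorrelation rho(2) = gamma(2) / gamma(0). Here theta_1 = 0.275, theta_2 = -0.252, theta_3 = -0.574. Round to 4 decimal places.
\rho(2) = -0.2791

For an MA(q) process with theta_0 = 1, the autocovariance is
  gamma(k) = sigma^2 * sum_{i=0..q-k} theta_i * theta_{i+k},
and rho(k) = gamma(k) / gamma(0). Sigma^2 cancels.
  numerator   = (1)*(-0.252) + (0.275)*(-0.574) = -0.40985.
  denominator = (1)^2 + (0.275)^2 + (-0.252)^2 + (-0.574)^2 = 1.468605.
  rho(2) = -0.40985 / 1.468605 = -0.2791.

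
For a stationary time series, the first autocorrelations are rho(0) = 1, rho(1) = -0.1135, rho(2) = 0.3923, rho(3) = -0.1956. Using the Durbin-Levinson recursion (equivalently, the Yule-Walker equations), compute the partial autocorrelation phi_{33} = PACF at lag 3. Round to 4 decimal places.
\phi_{33} = -0.1481

The PACF at lag k is phi_{kk}, the last component of the solution
to the Yule-Walker system G_k phi = r_k where
  (G_k)_{ij} = rho(|i - j|), (r_k)_i = rho(i), i,j = 1..k.
Equivalently, Durbin-Levinson gives phi_{kk} iteratively:
  phi_{11} = rho(1)
  phi_{kk} = [rho(k) - sum_{j=1..k-1} phi_{k-1,j} rho(k-j)]
            / [1 - sum_{j=1..k-1} phi_{k-1,j} rho(j)],
  phi_{k,j} = phi_{k-1,j} - phi_{kk} phi_{k-1,k-j},  j = 1..k-1.
Step k = 1:
  phi_11 = rho(1) = -0.1135.
Step k = 2:
  phi_22 = [rho(2) - phi_11 rho(1)] / [1 - phi_11 rho(1)] = [0.3923 - (-0.1135)(-0.1135)] / [1 - (-0.1135)(-0.1135)]
         = 0.37941775 / 0.98711775 = 0.384369.
  Update: phi_21 = phi_11 - phi_22 phi_11 = -0.1135 - (0.384369)(-0.1135) = -0.069874.
Step k = 3:
  phi_33 = [rho(3) - phi_21 rho(2) - phi_22 rho(1)] / [1 - phi_21 rho(1) - phi_22 rho(2)]
    numerator   = -0.1956 - (-0.069874)(0.3923) - (0.384369)(-0.1135) = -0.12456248
    denominator = 1 - (-0.069874)(-0.1135) - (0.384369)(0.3923) = 0.84128122
  phi_33 = -0.12456248 / 0.84128122 = -0.1481.
Therefore phi_{33} = -0.1481.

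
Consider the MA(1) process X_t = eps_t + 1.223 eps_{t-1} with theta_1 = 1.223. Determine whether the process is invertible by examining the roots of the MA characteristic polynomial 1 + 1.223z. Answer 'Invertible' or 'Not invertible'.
\text{Not invertible}

The MA(q) characteristic polynomial is P(z) = 1 + 1.223z.
Invertibility requires all roots to lie outside the unit circle, i.e. |z| > 1 for every root.
This is linear in z: 1 + (1.223) z = 0  =>  z = -1/(1.223) = -0.817661,  |z| = 0.817661.
Moduli of all roots: 0.8177.
All moduli strictly greater than 1? No.
Verdict: Not invertible.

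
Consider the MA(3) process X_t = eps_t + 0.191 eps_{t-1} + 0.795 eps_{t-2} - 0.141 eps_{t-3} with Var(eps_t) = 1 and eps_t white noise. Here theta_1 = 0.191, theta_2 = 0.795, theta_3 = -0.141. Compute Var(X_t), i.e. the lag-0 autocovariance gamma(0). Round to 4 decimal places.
\gamma(0) = 1.6884

For an MA(q) process X_t = eps_t + sum_i theta_i eps_{t-i} with
Var(eps_t) = sigma^2, the variance is
  gamma(0) = sigma^2 * (1 + sum_i theta_i^2).
  sum_i theta_i^2 = (0.191)^2 + (0.795)^2 + (-0.141)^2 = 0.036481 + 0.632025 + 0.019881 = 0.688387.
  gamma(0) = 1 * (1 + 0.688387) = 1 * 1.688387 = 1.688387, which rounds to 1.6884.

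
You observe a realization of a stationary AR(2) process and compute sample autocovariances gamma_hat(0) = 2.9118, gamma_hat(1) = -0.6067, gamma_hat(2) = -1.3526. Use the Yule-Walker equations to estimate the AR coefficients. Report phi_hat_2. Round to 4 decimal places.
\hat\phi_{2} = -0.5310

The Yule-Walker equations for an AR(p) process read, in matrix form,
  Gamma_p phi = r_p,   with   (Gamma_p)_{ij} = gamma(|i - j|),
                       (r_p)_i = gamma(i),   i,j = 1..p.
Substitute the sample gammas (Toeplitz matrix and right-hand side of size 2):
  Gamma_p = [[2.9118, -0.6067], [-0.6067, 2.9118]]
  r_p     = [-0.6067, -1.3526]
Written out:
  2.9118 phi_1 - 0.6067 phi_2 = -0.6067
  -0.6067 phi_1 + 2.9118 phi_2 = -1.3526
Solve by Cramer's rule:
  det = gamma(0)^2 - gamma(1)^2 = (2.9118)^2 - (-0.6067)^2 = 8.47857924 - 0.36808489 = 8.11049435
  phi_hat_1 = [gamma(1) gamma(0) - gamma(1) gamma(2)] / det = [(-0.6067)(2.9118) - (-0.6067)(-1.3526)] / 8.11049435 = -2.58721148 / 8.11049435 = -0.319
  phi_hat_2 = [gamma(0) gamma(2) - gamma(1)^2] / det = [(2.9118)(-1.3526) - (-0.6067)^2] / 8.11049435 = -4.30658557 / 8.11049435 = -0.531
So phi_hat = [-0.3190, -0.5310].
Therefore phi_hat_2 = -0.5310.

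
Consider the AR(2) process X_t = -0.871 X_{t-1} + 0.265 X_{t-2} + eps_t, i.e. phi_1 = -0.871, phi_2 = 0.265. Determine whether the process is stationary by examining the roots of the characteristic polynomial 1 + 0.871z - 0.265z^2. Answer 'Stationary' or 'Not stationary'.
\text{Not stationary}

The AR(p) characteristic polynomial is P(z) = 1 + 0.871z - 0.265z^2.
Stationarity requires all roots to lie outside the unit circle, i.e. |z| > 1 for every root.
Set 1 + (0.871) z + (-0.265) z^2 = 0, i.e. a z^2 + b z + c = 0 with a = -0.265, b = 0.871, c = 1.
Discriminant D = b^2 - 4ac = (0.871)^2 - 4*(-0.265)*1 = 0.758641 - (-1.06) = 1.818641.
D >= 0, so the roots are real: z = (-b +/- sqrt(D)) / (2a) = (-0.871 +/- 1.34857) / (-0.53).
  z_1 = (-0.871 + 1.34857) / (-0.53) = -0.9011,   |z_1| = 0.9011.
  z_2 = (-0.871 - 1.34857) / (-0.53) = 4.1879,   |z_2| = 4.1879.
Moduli of all roots: 0.9011, 4.1879.
All moduli strictly greater than 1? No.
Verdict: Not stationary.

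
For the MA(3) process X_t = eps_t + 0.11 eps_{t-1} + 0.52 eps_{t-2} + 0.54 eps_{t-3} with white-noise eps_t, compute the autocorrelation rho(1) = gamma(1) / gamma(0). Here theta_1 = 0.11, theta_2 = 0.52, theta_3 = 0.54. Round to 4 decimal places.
\rho(1) = 0.2846

For an MA(q) process with theta_0 = 1, the autocovariance is
  gamma(k) = sigma^2 * sum_{i=0..q-k} theta_i * theta_{i+k},
and rho(k) = gamma(k) / gamma(0). Sigma^2 cancels.
  numerator   = (1)*(0.11) + (0.11)*(0.52) + (0.52)*(0.54) = 0.448.
  denominator = (1)^2 + (0.11)^2 + (0.52)^2 + (0.54)^2 = 1.5741.
  rho(1) = 0.448 / 1.5741 = 0.2846.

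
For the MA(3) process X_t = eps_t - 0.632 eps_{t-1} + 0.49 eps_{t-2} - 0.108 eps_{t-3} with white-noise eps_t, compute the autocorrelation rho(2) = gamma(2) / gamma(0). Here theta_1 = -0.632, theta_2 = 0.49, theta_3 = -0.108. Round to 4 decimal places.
\rho(2) = 0.3381

For an MA(q) process with theta_0 = 1, the autocovariance is
  gamma(k) = sigma^2 * sum_{i=0..q-k} theta_i * theta_{i+k},
and rho(k) = gamma(k) / gamma(0). Sigma^2 cancels.
  numerator   = (1)*(0.49) + (-0.632)*(-0.108) = 0.558256.
  denominator = (1)^2 + (-0.632)^2 + (0.49)^2 + (-0.108)^2 = 1.651188.
  rho(2) = 0.558256 / 1.651188 = 0.3381.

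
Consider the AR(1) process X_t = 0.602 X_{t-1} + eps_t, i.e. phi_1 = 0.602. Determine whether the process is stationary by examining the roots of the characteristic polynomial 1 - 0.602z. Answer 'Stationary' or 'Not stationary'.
\text{Stationary}

The AR(p) characteristic polynomial is P(z) = 1 - 0.602z.
Stationarity requires all roots to lie outside the unit circle, i.e. |z| > 1 for every root.
This is linear in z: 1 + (-0.602) z = 0  =>  z = -1/(-0.602) = 1.66113,  |z| = 1.66113.
Moduli of all roots: 1.6611.
All moduli strictly greater than 1? Yes.
Verdict: Stationary.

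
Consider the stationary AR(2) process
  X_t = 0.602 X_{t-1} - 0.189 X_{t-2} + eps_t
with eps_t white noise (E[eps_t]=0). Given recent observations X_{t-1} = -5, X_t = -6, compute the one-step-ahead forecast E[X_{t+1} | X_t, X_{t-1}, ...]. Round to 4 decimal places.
E[X_{t+1} \mid \mathcal F_t] = -2.6670

For an AR(p) model X_t = c + sum_i phi_i X_{t-i} + eps_t, the
one-step-ahead conditional mean is
  E[X_{t+1} | X_t, ...] = c + sum_i phi_i X_{t+1-i}.
Substitute known values:
  E[X_{t+1} | ...] = (0.602) * (-6) + (-0.189) * (-5)
                   = -2.6670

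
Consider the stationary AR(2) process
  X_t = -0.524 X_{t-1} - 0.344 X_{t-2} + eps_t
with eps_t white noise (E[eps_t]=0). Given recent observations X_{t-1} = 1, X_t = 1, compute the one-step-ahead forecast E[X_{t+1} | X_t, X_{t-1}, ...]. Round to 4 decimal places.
E[X_{t+1} \mid \mathcal F_t] = -0.8680

For an AR(p) model X_t = c + sum_i phi_i X_{t-i} + eps_t, the
one-step-ahead conditional mean is
  E[X_{t+1} | X_t, ...] = c + sum_i phi_i X_{t+1-i}.
Substitute known values:
  E[X_{t+1} | ...] = (-0.524) * (1) + (-0.344) * (1)
                   = -0.8680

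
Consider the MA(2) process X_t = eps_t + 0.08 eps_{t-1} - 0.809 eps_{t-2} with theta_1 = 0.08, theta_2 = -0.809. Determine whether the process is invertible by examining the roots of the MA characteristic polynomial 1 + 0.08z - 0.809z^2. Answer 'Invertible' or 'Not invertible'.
\text{Invertible}

The MA(q) characteristic polynomial is P(z) = 1 + 0.08z - 0.809z^2.
Invertibility requires all roots to lie outside the unit circle, i.e. |z| > 1 for every root.
Set 1 + (0.08) z + (-0.809) z^2 = 0, i.e. a z^2 + b z + c = 0 with a = -0.809, b = 0.08, c = 1.
Discriminant D = b^2 - 4ac = (0.08)^2 - 4*(-0.809)*1 = 0.0064 - (-3.236) = 3.2424.
D >= 0, so the roots are real: z = (-b +/- sqrt(D)) / (2a) = (-0.08 +/- 1.800667) / (-1.618).
  z_1 = (-0.08 + 1.800667) / (-1.618) = -1.0635,   |z_1| = 1.0635.
  z_2 = (-0.08 - 1.800667) / (-1.618) = 1.1623,   |z_2| = 1.1623.
Moduli of all roots: 1.0635, 1.1623.
All moduli strictly greater than 1? Yes.
Verdict: Invertible.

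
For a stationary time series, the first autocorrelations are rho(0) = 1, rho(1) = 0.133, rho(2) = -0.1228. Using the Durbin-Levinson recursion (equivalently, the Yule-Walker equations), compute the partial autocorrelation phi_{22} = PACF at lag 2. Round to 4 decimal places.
\phi_{22} = -0.1430

The PACF at lag k is phi_{kk}, the last component of the solution
to the Yule-Walker system G_k phi = r_k where
  (G_k)_{ij} = rho(|i - j|), (r_k)_i = rho(i), i,j = 1..k.
Equivalently, Durbin-Levinson gives phi_{kk} iteratively:
  phi_{11} = rho(1)
  phi_{kk} = [rho(k) - sum_{j=1..k-1} phi_{k-1,j} rho(k-j)]
            / [1 - sum_{j=1..k-1} phi_{k-1,j} rho(j)],
  phi_{k,j} = phi_{k-1,j} - phi_{kk} phi_{k-1,k-j},  j = 1..k-1.
Step k = 1:
  phi_11 = rho(1) = 0.133.
Step k = 2:
  phi_22 = [rho(2) - phi_11 rho(1)] / [1 - phi_11 rho(1)] = [-0.1228 - (0.133)(0.133)] / [1 - (0.133)(0.133)]
         = -0.140489 / 0.982311 = -0.143.
Therefore phi_{22} = -0.1430.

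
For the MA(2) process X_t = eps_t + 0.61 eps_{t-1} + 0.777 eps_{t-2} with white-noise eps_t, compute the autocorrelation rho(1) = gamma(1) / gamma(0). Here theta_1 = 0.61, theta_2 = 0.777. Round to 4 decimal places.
\rho(1) = 0.5486

For an MA(q) process with theta_0 = 1, the autocovariance is
  gamma(k) = sigma^2 * sum_{i=0..q-k} theta_i * theta_{i+k},
and rho(k) = gamma(k) / gamma(0). Sigma^2 cancels.
  numerator   = (1)*(0.61) + (0.61)*(0.777) = 1.08397.
  denominator = (1)^2 + (0.61)^2 + (0.777)^2 = 1.975829.
  rho(1) = 1.08397 / 1.975829 = 0.5486.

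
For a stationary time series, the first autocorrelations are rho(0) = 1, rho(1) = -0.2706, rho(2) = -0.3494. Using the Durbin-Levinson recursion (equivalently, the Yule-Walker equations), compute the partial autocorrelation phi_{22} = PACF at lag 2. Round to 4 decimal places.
\phi_{22} = -0.4560

The PACF at lag k is phi_{kk}, the last component of the solution
to the Yule-Walker system G_k phi = r_k where
  (G_k)_{ij} = rho(|i - j|), (r_k)_i = rho(i), i,j = 1..k.
Equivalently, Durbin-Levinson gives phi_{kk} iteratively:
  phi_{11} = rho(1)
  phi_{kk} = [rho(k) - sum_{j=1..k-1} phi_{k-1,j} rho(k-j)]
            / [1 - sum_{j=1..k-1} phi_{k-1,j} rho(j)],
  phi_{k,j} = phi_{k-1,j} - phi_{kk} phi_{k-1,k-j},  j = 1..k-1.
Step k = 1:
  phi_11 = rho(1) = -0.2706.
Step k = 2:
  phi_22 = [rho(2) - phi_11 rho(1)] / [1 - phi_11 rho(1)] = [-0.3494 - (-0.2706)(-0.2706)] / [1 - (-0.2706)(-0.2706)]
         = -0.42262436 / 0.92677564 = -0.456.
Therefore phi_{22} = -0.4560.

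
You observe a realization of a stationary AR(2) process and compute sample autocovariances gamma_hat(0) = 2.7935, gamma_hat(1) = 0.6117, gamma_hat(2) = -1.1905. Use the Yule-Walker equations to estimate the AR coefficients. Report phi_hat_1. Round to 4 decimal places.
\hat\phi_{1} = 0.3280

The Yule-Walker equations for an AR(p) process read, in matrix form,
  Gamma_p phi = r_p,   with   (Gamma_p)_{ij} = gamma(|i - j|),
                       (r_p)_i = gamma(i),   i,j = 1..p.
Substitute the sample gammas (Toeplitz matrix and right-hand side of size 2):
  Gamma_p = [[2.7935, 0.6117], [0.6117, 2.7935]]
  r_p     = [0.6117, -1.1905]
Written out:
  2.7935 phi_1 + 0.6117 phi_2 = 0.6117
  0.6117 phi_1 + 2.7935 phi_2 = -1.1905
Solve by Cramer's rule:
  det = gamma(0)^2 - gamma(1)^2 = (2.7935)^2 - (0.6117)^2 = 7.80364225 - 0.37417689 = 7.42946536
  phi_hat_1 = [gamma(1) gamma(0) - gamma(1) gamma(2)] / det = [(0.6117)(2.7935) - (0.6117)(-1.1905)] / 7.42946536 = 2.4370128 / 7.42946536 = 0.328
  phi_hat_2 = [gamma(0) gamma(2) - gamma(1)^2] / det = [(2.7935)(-1.1905) - (0.6117)^2] / 7.42946536 = -3.69983864 / 7.42946536 = -0.498
So phi_hat = [0.3280, -0.4980].
Therefore phi_hat_1 = 0.3280.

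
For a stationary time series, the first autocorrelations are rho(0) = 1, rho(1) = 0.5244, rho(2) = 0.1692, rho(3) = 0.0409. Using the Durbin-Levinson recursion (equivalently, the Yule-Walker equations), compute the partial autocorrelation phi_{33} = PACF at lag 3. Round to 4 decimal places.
\phi_{33} = 0.0222

The PACF at lag k is phi_{kk}, the last component of the solution
to the Yule-Walker system G_k phi = r_k where
  (G_k)_{ij} = rho(|i - j|), (r_k)_i = rho(i), i,j = 1..k.
Equivalently, Durbin-Levinson gives phi_{kk} iteratively:
  phi_{11} = rho(1)
  phi_{kk} = [rho(k) - sum_{j=1..k-1} phi_{k-1,j} rho(k-j)]
            / [1 - sum_{j=1..k-1} phi_{k-1,j} rho(j)],
  phi_{k,j} = phi_{k-1,j} - phi_{kk} phi_{k-1,k-j},  j = 1..k-1.
Step k = 1:
  phi_11 = rho(1) = 0.5244.
Step k = 2:
  phi_22 = [rho(2) - phi_11 rho(1)] / [1 - phi_11 rho(1)] = [0.1692 - (0.5244)(0.5244)] / [1 - (0.5244)(0.5244)]
         = -0.10579536 / 0.72500464 = -0.145924.
  Update: phi_21 = phi_11 - phi_22 phi_11 = 0.5244 - (-0.145924)(0.5244) = 0.600922.
Step k = 3:
  phi_33 = [rho(3) - phi_21 rho(2) - phi_22 rho(1)] / [1 - phi_21 rho(1) - phi_22 rho(2)]
    numerator   = 0.0409 - (0.600922)(0.1692) - (-0.145924)(0.5244) = 0.01574632
    denominator = 1 - (0.600922)(0.5244) - (-0.145924)(0.1692) = 0.70956659
  phi_33 = 0.01574632 / 0.70956659 = 0.0222.
Therefore phi_{33} = 0.0222.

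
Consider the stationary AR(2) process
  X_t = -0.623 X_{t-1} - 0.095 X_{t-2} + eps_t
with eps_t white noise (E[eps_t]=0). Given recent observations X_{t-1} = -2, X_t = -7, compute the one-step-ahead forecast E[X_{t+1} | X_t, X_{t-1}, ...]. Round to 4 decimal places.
E[X_{t+1} \mid \mathcal F_t] = 4.5510

For an AR(p) model X_t = c + sum_i phi_i X_{t-i} + eps_t, the
one-step-ahead conditional mean is
  E[X_{t+1} | X_t, ...] = c + sum_i phi_i X_{t+1-i}.
Substitute known values:
  E[X_{t+1} | ...] = (-0.623) * (-7) + (-0.095) * (-2)
                   = 4.5510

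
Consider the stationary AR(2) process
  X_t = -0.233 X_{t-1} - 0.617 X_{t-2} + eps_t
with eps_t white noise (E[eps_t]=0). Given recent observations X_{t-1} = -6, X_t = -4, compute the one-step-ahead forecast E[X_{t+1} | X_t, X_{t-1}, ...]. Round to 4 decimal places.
E[X_{t+1} \mid \mathcal F_t] = 4.6340

For an AR(p) model X_t = c + sum_i phi_i X_{t-i} + eps_t, the
one-step-ahead conditional mean is
  E[X_{t+1} | X_t, ...] = c + sum_i phi_i X_{t+1-i}.
Substitute known values:
  E[X_{t+1} | ...] = (-0.233) * (-4) + (-0.617) * (-6)
                   = 4.6340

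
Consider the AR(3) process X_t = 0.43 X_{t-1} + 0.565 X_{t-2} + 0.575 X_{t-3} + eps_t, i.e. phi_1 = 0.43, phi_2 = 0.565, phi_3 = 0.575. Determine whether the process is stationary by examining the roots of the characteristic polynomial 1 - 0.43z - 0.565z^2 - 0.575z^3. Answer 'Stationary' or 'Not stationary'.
\text{Not stationary}

The AR(p) characteristic polynomial is P(z) = 1 - 0.43z - 0.565z^2 - 0.575z^3.
Stationarity requires all roots to lie outside the unit circle, i.e. |z| > 1 for every root.
Degree 3: look for a simple real root z0 first, then factor out (1 - z/z0) and solve the remaining quadratic.
Testing z0 = 0.8: P(0.8) = 1 + (-0.43)(0.8) + (-0.565)(0.8)^2 + (-0.575)(0.8)^3
  = 1 + (-0.344) + (-0.3616) + (-0.2944) = 0.  So z_0 = 0.8 is a root, |z_0| = 0.8.
Divide out the factor (1 - 1.25 z) = (1 - z/z0) (since 1/z0 = 1.25):
  P(z) = (1 - 1.25 z)(1 + (0.82) z + (0.46) z^2)
  [check: z-coef 0.82 - (1.25) = -0.43; z^2-coef 0.46 - (1.25)(0.82) = -0.565; z^3-coef -(1.25)(0.46) = -0.575.]
Remaining roots from the quadratic factor 1 + (0.82) z + (0.46) z^2:
  Set 1 + (0.82) z + (0.46) z^2 = 0, i.e. a z^2 + b z + c = 0 with a = 0.46, b = 0.82, c = 1.
  Discriminant D = b^2 - 4ac = (0.82)^2 - 4*(0.46)*1 = 0.6724 - (1.84) = -1.1676.
  D < 0, so the roots are the complex-conjugate pair z = (-b +/- i sqrt(-D)) / (2a) = -0.8913 +/- 1.1745i.
  For a conjugate pair |z|^2 = z * conj(z) = (product of roots) = c/a = 1/(0.46) = 2.173913, so |z| = sqrt(2.173913) = 1.4744 for both roots.
Moduli of all roots: 0.8000, 1.4744, 1.4744.
All moduli strictly greater than 1? No.
Verdict: Not stationary.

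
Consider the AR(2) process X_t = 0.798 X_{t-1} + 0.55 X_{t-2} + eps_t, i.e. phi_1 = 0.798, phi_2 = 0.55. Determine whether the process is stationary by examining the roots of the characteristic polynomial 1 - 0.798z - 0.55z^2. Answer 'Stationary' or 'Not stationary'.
\text{Not stationary}

The AR(p) characteristic polynomial is P(z) = 1 - 0.798z - 0.55z^2.
Stationarity requires all roots to lie outside the unit circle, i.e. |z| > 1 for every root.
Set 1 + (-0.798) z + (-0.55) z^2 = 0, i.e. a z^2 + b z + c = 0 with a = -0.55, b = -0.798, c = 1.
Discriminant D = b^2 - 4ac = (-0.798)^2 - 4*(-0.55)*1 = 0.636804 - (-2.2) = 2.836804.
D >= 0, so the roots are real: z = (-b +/- sqrt(D)) / (2a) = (0.798 +/- 1.684281) / (-1.1).
  z_1 = (0.798 + 1.684281) / (-1.1) = -2.2566,   |z_1| = 2.2566.
  z_2 = (0.798 - 1.684281) / (-1.1) = 0.8057,   |z_2| = 0.8057.
Moduli of all roots: 2.2566, 0.8057.
All moduli strictly greater than 1? No.
Verdict: Not stationary.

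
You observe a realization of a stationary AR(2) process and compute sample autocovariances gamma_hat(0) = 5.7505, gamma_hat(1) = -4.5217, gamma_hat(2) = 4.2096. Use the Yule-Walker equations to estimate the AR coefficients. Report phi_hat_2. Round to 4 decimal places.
\hat\phi_{2} = 0.2980

The Yule-Walker equations for an AR(p) process read, in matrix form,
  Gamma_p phi = r_p,   with   (Gamma_p)_{ij} = gamma(|i - j|),
                       (r_p)_i = gamma(i),   i,j = 1..p.
Substitute the sample gammas (Toeplitz matrix and right-hand side of size 2):
  Gamma_p = [[5.7505, -4.5217], [-4.5217, 5.7505]]
  r_p     = [-4.5217, 4.2096]
Written out:
  5.7505 phi_1 - 4.5217 phi_2 = -4.5217
  -4.5217 phi_1 + 5.7505 phi_2 = 4.2096
Solve by Cramer's rule:
  det = gamma(0)^2 - gamma(1)^2 = (5.7505)^2 - (-4.5217)^2 = 33.06825025 - 20.44577089 = 12.62247936
  phi_hat_1 = [gamma(1) gamma(0) - gamma(1) gamma(2)] / det = [(-4.5217)(5.7505) - (-4.5217)(4.2096)] / 12.62247936 = -6.96748753 / 12.62247936 = -0.552
  phi_hat_2 = [gamma(0) gamma(2) - gamma(1)^2] / det = [(5.7505)(4.2096) - (-4.5217)^2] / 12.62247936 = 3.76153391 / 12.62247936 = 0.298
So phi_hat = [-0.5520, 0.2980].
Therefore phi_hat_2 = 0.2980.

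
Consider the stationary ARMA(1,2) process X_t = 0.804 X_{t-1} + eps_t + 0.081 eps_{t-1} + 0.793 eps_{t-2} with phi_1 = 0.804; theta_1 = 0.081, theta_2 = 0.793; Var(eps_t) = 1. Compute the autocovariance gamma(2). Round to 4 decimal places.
\gamma(2) = 6.7134

Multiply the model equation by X_{t-k} and take expectations. With theta_0 = psi_0 = 1 and psi_j the MA(infinity) weights, this gives
  gamma(k) - sum_i phi_i gamma(k-i) = c_k,
  c_k = sigma^2 * sum_{j=k..q} theta_j psi_{j-k}   (c_k = 0 for k > q),
using gamma(-m) = gamma(m).
psi-weights needed (psi_j = theta_j + sum_i phi_i psi_{j-i}):
  psi_1 = theta_1 + phi_1 = 0.081 + (0.804) = 0.885
  psi_2 = theta_2 + phi_1 psi_1 = 0.793 + (0.804)(0.885) = 1.50454
Right-hand sides:
  c_0 = sigma^2 (1 + theta_1 psi_1 + theta_2 psi_2) = 1 * (1 + (0.081)(0.885) + (0.793)(1.50454)) = 1 * 2.264785 = 2.264785
  c_1 = sigma^2 (theta_1 + theta_2 psi_1) = 1 * (0.081 + (0.793)(0.885)) = 0.782805
  c_2 = sigma^2 theta_2 = 1 * (0.793) = 0.793
Equations for k = 0 and k = 1 (AR order 1):
  gamma(0) = phi_1 gamma(1) + c_0
  gamma(1) = phi_1 gamma(0) + c_1
Substituting the second into the first: gamma(0) (1 - phi_1^2) = c_0 + phi_1 c_1, so
  gamma(0) = (c_0 + phi_1 c_1) / (1 - phi_1^2) = (2.264785 + (0.804)(0.782805)) / (1 - (0.804)^2) = 2.89416 / 0.353584 = 8.185213.
  gamma(1) = phi_1 gamma(0) + c_1 = (0.804)(8.185213) + (0.782805) = 7.363716.
For k = 2: gamma(2) = phi_1 gamma(1) + c_2
  = (0.804)(7.363716) + (0.793) = 6.713428.
Therefore gamma(2) = 6.7134 (to 4 decimal places).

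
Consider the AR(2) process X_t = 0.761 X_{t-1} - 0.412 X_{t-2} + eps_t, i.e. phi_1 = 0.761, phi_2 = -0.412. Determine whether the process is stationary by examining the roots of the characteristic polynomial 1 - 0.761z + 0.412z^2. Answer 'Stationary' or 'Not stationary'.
\text{Stationary}

The AR(p) characteristic polynomial is P(z) = 1 - 0.761z + 0.412z^2.
Stationarity requires all roots to lie outside the unit circle, i.e. |z| > 1 for every root.
Set 1 + (-0.761) z + (0.412) z^2 = 0, i.e. a z^2 + b z + c = 0 with a = 0.412, b = -0.761, c = 1.
Discriminant D = b^2 - 4ac = (-0.761)^2 - 4*(0.412)*1 = 0.579121 - (1.648) = -1.068879.
D < 0, so the roots are the complex-conjugate pair z = (-b +/- i sqrt(-D)) / (2a) = 0.9235 +/- 1.2547i.
For a conjugate pair |z|^2 = z * conj(z) = (product of roots) = c/a = 1/(0.412) = 2.427184, so |z| = sqrt(2.427184) = 1.5579 for both roots.
Moduli of all roots: 1.5579, 1.5579.
All moduli strictly greater than 1? Yes.
Verdict: Stationary.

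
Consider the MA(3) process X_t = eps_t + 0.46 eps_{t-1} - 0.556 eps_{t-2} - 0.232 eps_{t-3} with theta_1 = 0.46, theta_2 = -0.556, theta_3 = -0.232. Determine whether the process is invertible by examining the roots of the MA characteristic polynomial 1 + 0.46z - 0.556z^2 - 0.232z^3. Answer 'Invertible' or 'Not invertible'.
\text{Invertible}

The MA(q) characteristic polynomial is P(z) = 1 + 0.46z - 0.556z^2 - 0.232z^3.
Invertibility requires all roots to lie outside the unit circle, i.e. |z| > 1 for every root.
Degree 3: look for a simple real root z0 first, then factor out (1 - z/z0) and solve the remaining quadratic.
Testing z0 = -2.5: P(-2.5) = 1 + (0.46)(-2.5) + (-0.556)(-2.5)^2 + (-0.232)(-2.5)^3
  = 1 + (-1.15) + (-3.475) + (3.625) = 0.  So z_0 = -2.5 is a root, |z_0| = 2.5.
Divide out the factor (1 + 0.4 z) = (1 - z/z0) (since 1/z0 = -0.4):
  P(z) = (1 + 0.4 z)(1 + (0.06) z + (-0.58) z^2)
  [check: z-coef 0.06 - (-0.4) = 0.46; z^2-coef -0.58 - (-0.4)(0.06) = -0.556; z^3-coef -(-0.4)(-0.58) = -0.232.]
Remaining roots from the quadratic factor 1 + (0.06) z + (-0.58) z^2:
  Set 1 + (0.06) z + (-0.58) z^2 = 0, i.e. a z^2 + b z + c = 0 with a = -0.58, b = 0.06, c = 1.
  Discriminant D = b^2 - 4ac = (0.06)^2 - 4*(-0.58)*1 = 0.0036 - (-2.32) = 2.3236.
  D >= 0, so the roots are real: z = (-b +/- sqrt(D)) / (2a) = (-0.06 +/- 1.524336) / (-1.16).
    z_1 = (-0.06 + 1.524336) / (-1.16) = -1.2624,   |z_1| = 1.2624.
    z_2 = (-0.06 - 1.524336) / (-1.16) = 1.3658,   |z_2| = 1.3658.
Moduli of all roots: 2.5000, 1.2624, 1.3658.
All moduli strictly greater than 1? Yes.
Verdict: Invertible.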